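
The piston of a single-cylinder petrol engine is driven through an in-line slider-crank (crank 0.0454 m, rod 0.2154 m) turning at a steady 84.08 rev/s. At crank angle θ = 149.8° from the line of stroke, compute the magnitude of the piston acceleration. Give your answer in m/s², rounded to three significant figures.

ω = 2π·84.1 = 528.3 rad/s
x(θ) = r cosθ + √(L² − r² sin²θ); with ω constant, a = ω²·d²x/dθ².
d²x/dθ² = −r cosθ − r²(cos2θ)/√u − r⁴ sin²2θ/(4u^{3/2}),  u = L² − r² sin²θ = 0.0458756 m².
Substituting r = 0.0454 m, L = 0.2154 m, θ = 149.8°: d²x/dθ² = +0.034403 m.
a = ω²·d²x/dθ² = (528.3)²·(+0.034403) = +9601.6 m/s²;  |a| = 9601.6 m/s².

9600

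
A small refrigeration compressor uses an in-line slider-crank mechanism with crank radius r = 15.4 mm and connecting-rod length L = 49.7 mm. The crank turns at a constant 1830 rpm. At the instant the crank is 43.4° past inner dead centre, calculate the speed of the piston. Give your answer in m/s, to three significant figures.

2.49

ω = 2π·1830/60 = 191.6 rad/s
For an in-line slider-crank, x = r cosθ + √(L² − r² sin²θ), so v = −rω sinθ·[1 + r cosθ/√(L² − r² sin²θ)].
With r = 0.0154 m, L = 0.0497 m, θ = 43.4°: √(L² − r² sin²θ) = 0.048561 m.
v = −0.0154·191.6·0.68709·[1 + 0.0154·0.72657/0.048561] = -2.495 m/s.
|v| = 2.495 m/s.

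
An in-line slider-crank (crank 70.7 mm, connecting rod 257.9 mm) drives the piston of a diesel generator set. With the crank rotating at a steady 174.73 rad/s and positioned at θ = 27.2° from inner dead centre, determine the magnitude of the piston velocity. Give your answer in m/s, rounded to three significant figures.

7.03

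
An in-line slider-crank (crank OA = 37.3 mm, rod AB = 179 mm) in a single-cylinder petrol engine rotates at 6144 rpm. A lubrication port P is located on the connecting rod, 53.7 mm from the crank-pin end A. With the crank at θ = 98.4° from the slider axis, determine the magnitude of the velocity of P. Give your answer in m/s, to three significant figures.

ω = 643.4 rad/s.  Crank-pin speed |V_A| = rω = 23.999 m/s, perpendicular to OA.
Rod angle: sinφ = −(r/L) sinθ ⇒ φ = -11.897°; ω_rod = −rω cosθ/√(L²−r²sin²θ) = +20.015 rad/s.
V_P = V_A + ω_rod × AP, with AP = 0.0537 m along the rod.
Components: V_Px = −rω sinθ − a·ω_rod·sinφ = -23.52 m/s;  V_Py = rω cosθ + a·ω_rod·cosφ = -2.4541 m/s.
|V_P| = √(V_Px² + V_Py²) = 23.647 m/s.

23.6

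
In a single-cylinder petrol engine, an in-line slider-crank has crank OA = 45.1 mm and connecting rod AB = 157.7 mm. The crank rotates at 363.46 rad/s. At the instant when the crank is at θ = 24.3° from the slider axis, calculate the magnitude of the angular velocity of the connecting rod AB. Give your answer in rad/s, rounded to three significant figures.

ω = 363.5 rad/s
The rod makes angle φ with the slider axis where L sinφ = r sinθ; differentiating, L cosφ·φ̇ = r ω cosθ.
L cosφ = √(L² − r² sin²θ) = 0.1566 m.
|ω_rod| = r ω |cosθ| / √(L² − r² sin²θ) = 0.0451·363.5·0.91140/0.1566 = 95.398 rad/s.

95.4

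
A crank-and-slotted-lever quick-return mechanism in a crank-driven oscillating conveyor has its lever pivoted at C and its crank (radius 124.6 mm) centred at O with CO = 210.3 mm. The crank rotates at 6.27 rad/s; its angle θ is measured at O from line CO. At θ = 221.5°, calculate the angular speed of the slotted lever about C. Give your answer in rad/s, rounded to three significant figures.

ω = 6.27 rad/s
Crank pin A relative to C: A = (d + r cosθ, r sinθ); lever angle φ = atan2(r sinθ, d + r cosθ).
Differentiating tanφ: φ̇ = rω(d cosθ + r)/(d² + r² + 2dr cosθ).
d² + r² + 2dr cosθ = |CA|² = 0.0205009 m²;  d cosθ + r = -0.032905 m.
|ω_lever| = |0.1246·6.27·-0.032905| / 0.0205009 = 1.2539 rad/s.

1.25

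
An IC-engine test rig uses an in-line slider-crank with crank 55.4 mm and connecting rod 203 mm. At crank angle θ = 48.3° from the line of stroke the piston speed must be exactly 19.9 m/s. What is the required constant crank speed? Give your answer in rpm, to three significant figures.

For an in-line slider-crank, |v_piston| = rω|sinθ|·[1 + r cosθ/√(L² − r² sin²θ)].
With r = 0.0554 m, L = 0.203 m, θ = 48.3°: the bracketed kinematic factor |dx/dθ| = 0.049034 m.
ω = v/|dx/dθ| = 19.9/0.049034 = 405.84 rad/s.
N = 60ω/(2π) = 3875.5 rpm.

3880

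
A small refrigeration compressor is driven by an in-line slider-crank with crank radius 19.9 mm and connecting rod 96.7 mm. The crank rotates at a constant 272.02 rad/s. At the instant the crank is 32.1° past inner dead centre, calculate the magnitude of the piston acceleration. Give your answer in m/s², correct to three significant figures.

1380

ω = 272 rad/s
x(θ) = r cosθ + √(L² − r² sin²θ); with ω constant, a = ω²·d²x/dθ².
d²x/dθ² = −r cosθ − r²(cos2θ)/√u − r⁴ sin²2θ/(4u^{3/2}),  u = L² − r² sin²θ = 0.00923906 m².
Substituting r = 0.0199 m, L = 0.0967 m, θ = 32.1°: d²x/dθ² = -0.018687 m.
a = ω²·d²x/dθ² = (272)²·(-0.018687) = -1382.7 m/s²;  |a| = 1382.7 m/s².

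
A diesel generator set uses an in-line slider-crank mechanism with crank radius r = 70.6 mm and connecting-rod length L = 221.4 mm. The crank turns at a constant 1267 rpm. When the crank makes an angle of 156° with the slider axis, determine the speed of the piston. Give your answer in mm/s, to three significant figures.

ω = 2π·1267/60 = 132.7 rad/s
For an in-line slider-crank, x = r cosθ + √(L² − r² sin²θ), so v = −rω sinθ·[1 + r cosθ/√(L² − r² sin²θ)].
With r = 0.0706 m, L = 0.2214 m, θ = 156°: √(L² − r² sin²θ) = 0.21953 m.
v = −0.0706·132.7·0.40674·[1 + 0.0706·-0.91355/0.21953] = -2.6906 m/s.
|v| = 2.6906 m/s = 2690.6 mm/s.

2690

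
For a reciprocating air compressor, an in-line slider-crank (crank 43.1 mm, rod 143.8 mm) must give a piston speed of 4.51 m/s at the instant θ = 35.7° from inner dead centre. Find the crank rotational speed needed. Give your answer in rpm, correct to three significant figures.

1370

For an in-line slider-crank, |v_piston| = rω|sinθ|·[1 + r cosθ/√(L² − r² sin²θ)].
With r = 0.0431 m, L = 0.1438 m, θ = 35.7°: the bracketed kinematic factor |dx/dθ| = 0.031368 m.
ω = v/|dx/dθ| = 4.51/0.031368 = 143.78 rad/s.
N = 60ω/(2π) = 1373 rpm.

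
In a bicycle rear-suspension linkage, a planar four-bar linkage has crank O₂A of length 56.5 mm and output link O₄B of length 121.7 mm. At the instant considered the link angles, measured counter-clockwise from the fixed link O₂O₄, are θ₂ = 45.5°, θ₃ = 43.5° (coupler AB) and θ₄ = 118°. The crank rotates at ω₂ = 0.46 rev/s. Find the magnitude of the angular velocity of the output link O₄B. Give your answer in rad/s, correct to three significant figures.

0.0486

ω₂ = 2.89 rad/s (from 0.46 rev/s).
Differentiating the loop-closure r₂e^{iθ₂}+r₃e^{iθ₃}=r₁+r₄e^{iθ₄} gives r₂ω₂e^{iθ₂}+r₃ω₃e^{iθ₃}=r₄ω₄e^{iθ₄}.
Eliminating the other unknown: ω₄ = r₂ω₂ sin(θ₂−θ₃) / [r₄ sin(θ₄−θ₃)].
Numerator sine = +0.03490; denominator sine = +0.96363.
Result = 0.0565·2.89·(+0.03490) / (0.1217·(+0.96363)) = +0.048596 rad/s; magnitude 0.048596 rad/s.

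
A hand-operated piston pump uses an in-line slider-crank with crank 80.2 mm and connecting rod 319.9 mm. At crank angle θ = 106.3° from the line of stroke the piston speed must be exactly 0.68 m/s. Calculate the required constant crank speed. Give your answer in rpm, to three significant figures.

91.0

For an in-line slider-crank, |v_piston| = rω|sinθ|·[1 + r cosθ/√(L² − r² sin²θ)].
With r = 0.0802 m, L = 0.3199 m, θ = 106.3°: the bracketed kinematic factor |dx/dθ| = 0.071396 m.
ω = v/|dx/dθ| = 0.68/0.071396 = 9.5243 rad/s.
N = 60ω/(2π) = 90.951 rpm.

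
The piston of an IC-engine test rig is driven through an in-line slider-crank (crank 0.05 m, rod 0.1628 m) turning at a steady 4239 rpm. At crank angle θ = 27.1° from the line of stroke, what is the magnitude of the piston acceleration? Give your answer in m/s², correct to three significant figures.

10600

ω = 2π·4239/60 = 443.9 rad/s
x(θ) = r cosθ + √(L² − r² sin²θ); with ω constant, a = ω²·d²x/dθ².
d²x/dθ² = −r cosθ − r²(cos2θ)/√u − r⁴ sin²2θ/(4u^{3/2}),  u = L² − r² sin²θ = 0.025985 m².
Substituting r = 0.05 m, L = 0.1628 m, θ = 27.1°: d²x/dθ² = -0.053828 m.
a = ω²·d²x/dθ² = (443.9)²·(-0.053828) = -10607 m/s²;  |a| = 10607 m/s².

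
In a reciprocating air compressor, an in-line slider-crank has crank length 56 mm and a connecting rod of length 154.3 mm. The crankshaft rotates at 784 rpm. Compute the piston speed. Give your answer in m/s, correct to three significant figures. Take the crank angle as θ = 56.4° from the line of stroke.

4.64

ω = 2π·784/60 = 82.1 rad/s
For an in-line slider-crank, x = r cosθ + √(L² − r² sin²θ), so v = −rω sinθ·[1 + r cosθ/√(L² − r² sin²θ)].
With r = 0.056 m, L = 0.1543 m, θ = 56.4°: √(L² − r² sin²θ) = 0.14708 m.
v = −0.056·82.1·0.83292·[1 + 0.056·0.55339/0.14708] = -4.6363 m/s.
|v| = 4.6363 m/s.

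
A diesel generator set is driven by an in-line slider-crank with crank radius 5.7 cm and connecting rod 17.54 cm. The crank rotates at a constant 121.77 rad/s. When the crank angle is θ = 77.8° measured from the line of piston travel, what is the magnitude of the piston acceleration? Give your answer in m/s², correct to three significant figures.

83.7

ω = 121.8 rad/s
x(θ) = r cosθ + √(L² − r² sin²θ); with ω constant, a = ω²·d²x/dθ².
d²x/dθ² = −r cosθ − r²(cos2θ)/√u − r⁴ sin²2θ/(4u^{3/2}),  u = L² − r² sin²θ = 0.0276613 m².
Substituting r = 0.057 m, L = 0.1754 m, θ = 77.8°: d²x/dθ² = +0.0056468 m.
a = ω²·d²x/dθ² = (121.8)²·(+0.0056468) = +83.731 m/s²;  |a| = 83.731 m/s².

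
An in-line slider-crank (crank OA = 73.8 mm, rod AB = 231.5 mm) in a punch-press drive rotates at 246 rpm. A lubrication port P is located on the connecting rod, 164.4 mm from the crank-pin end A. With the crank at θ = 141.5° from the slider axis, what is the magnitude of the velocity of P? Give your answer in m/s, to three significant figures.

1.06

ω = 25.76 rad/s.  Crank-pin speed |V_A| = rω = 1.9012 m/s, perpendicular to OA.
Rod angle: sinφ = −(r/L) sinθ ⇒ φ = -11.446°; ω_rod = −rω cosθ/√(L²−r²sin²θ) = +6.5575 rad/s.
V_P = V_A + ω_rod × AP, with AP = 0.1644 m along the rod.
Components: V_Px = −rω sinθ − a·ω_rod·sinφ = -0.96956 m/s;  V_Py = rω cosθ + a·ω_rod·cosφ = -0.43126 m/s.
|V_P| = √(V_Px² + V_Py²) = 1.0611 m/s.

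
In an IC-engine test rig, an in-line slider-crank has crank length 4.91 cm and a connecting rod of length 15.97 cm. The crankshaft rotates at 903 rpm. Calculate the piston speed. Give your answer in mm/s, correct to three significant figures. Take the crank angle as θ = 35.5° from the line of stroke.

3380

ω = 2π·903/60 = 94.56 rad/s
For an in-line slider-crank, x = r cosθ + √(L² − r² sin²θ), so v = −rω sinθ·[1 + r cosθ/√(L² − r² sin²θ)].
With r = 0.0491 m, L = 0.1597 m, θ = 35.5°: √(L² − r² sin²θ) = 0.15713 m.
v = −0.0491·94.56·0.58070·[1 + 0.0491·0.81412/0.15713] = -3.3821 m/s.
|v| = 3.3821 m/s = 3382.1 mm/s.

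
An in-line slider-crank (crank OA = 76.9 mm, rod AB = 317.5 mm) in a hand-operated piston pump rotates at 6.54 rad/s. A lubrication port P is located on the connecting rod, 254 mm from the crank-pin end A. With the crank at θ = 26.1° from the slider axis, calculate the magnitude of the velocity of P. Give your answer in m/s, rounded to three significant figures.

ω = 6.54 rad/s.  Crank-pin speed |V_A| = rω = 0.50293 m/s, perpendicular to OA.
Rod angle: sinφ = −(r/L) sinθ ⇒ φ = -6.117°; ω_rod = −rω cosθ/√(L²−r²sin²θ) = -1.4306 rad/s.
V_P = V_A + ω_rod × AP, with AP = 0.254 m along the rod.
Components: V_Px = −rω sinθ − a·ω_rod·sinφ = -0.25998 m/s;  V_Py = rω cosθ + a·ω_rod·cosφ = +0.090328 m/s.
|V_P| = √(V_Px² + V_Py²) = 0.27522 m/s.

0.275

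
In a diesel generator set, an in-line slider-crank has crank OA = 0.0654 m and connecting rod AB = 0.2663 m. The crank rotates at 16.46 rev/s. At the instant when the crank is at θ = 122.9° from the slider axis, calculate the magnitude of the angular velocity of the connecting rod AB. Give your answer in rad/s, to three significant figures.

14.1

ω = 103.4 rad/s (converted from 16.46 rev/s).
The rod makes angle φ with the slider axis where L sinφ = r sinθ; differentiating, L cosφ·φ̇ = r ω cosθ.
L cosφ = √(L² − r² sin²θ) = 0.26058 m.
|ω_rod| = r ω |cosθ| / √(L² − r² sin²θ) = 0.0654·103.4·0.54317/0.26058 = 14.099 rad/s.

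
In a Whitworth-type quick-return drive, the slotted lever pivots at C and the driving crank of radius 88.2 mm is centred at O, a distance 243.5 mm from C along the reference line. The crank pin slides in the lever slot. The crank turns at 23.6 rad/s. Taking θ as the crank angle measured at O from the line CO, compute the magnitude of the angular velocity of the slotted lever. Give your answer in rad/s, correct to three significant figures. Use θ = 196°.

11.8

ω = 23.6 rad/s
Crank pin A relative to C: A = (d + r cosθ, r sinθ); lever angle φ = atan2(r sinθ, d + r cosθ).
Differentiating tanφ: φ̇ = rω(d cosθ + r)/(d² + r² + 2dr cosθ).
d² + r² + 2dr cosθ = |CA|² = 0.025782 m²;  d cosθ + r = -0.14587 m.
|ω_lever| = |0.0882·23.6·-0.14587| / 0.025782 = 11.777 rad/s.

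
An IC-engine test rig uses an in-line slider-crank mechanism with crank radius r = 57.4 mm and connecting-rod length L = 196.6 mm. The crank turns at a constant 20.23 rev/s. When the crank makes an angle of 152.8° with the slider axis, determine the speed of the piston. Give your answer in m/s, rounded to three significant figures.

2.46

ω = 2π·20.2 = 127.1 rad/s
For an in-line slider-crank, x = r cosθ + √(L² − r² sin²θ), so v = −rω sinθ·[1 + r cosθ/√(L² − r² sin²θ)].
With r = 0.0574 m, L = 0.1966 m, θ = 152.8°: √(L² − r² sin²θ) = 0.19484 m.
v = −0.0574·127.1·0.45710·[1 + 0.0574·-0.88942/0.19484] = -2.4612 m/s.
|v| = 2.4612 m/s.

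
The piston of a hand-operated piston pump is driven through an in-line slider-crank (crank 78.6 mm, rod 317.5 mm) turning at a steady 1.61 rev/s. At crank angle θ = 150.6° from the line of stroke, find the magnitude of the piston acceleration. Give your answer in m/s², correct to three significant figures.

ω = 2π·1.61 = 10.12 rad/s
x(θ) = r cosθ + √(L² − r² sin²θ); with ω constant, a = ω²·d²x/dθ².
d²x/dθ² = −r cosθ − r²(cos2θ)/√u − r⁴ sin²2θ/(4u^{3/2}),  u = L² − r² sin²θ = 0.0993174 m².
Substituting r = 0.0786 m, L = 0.3175 m, θ = 150.6°: d²x/dθ² = +0.058099 m.
a = ω²·d²x/dθ² = (10.12)²·(+0.058099) = +5.9454 m/s²;  |a| = 5.9454 m/s².

5.95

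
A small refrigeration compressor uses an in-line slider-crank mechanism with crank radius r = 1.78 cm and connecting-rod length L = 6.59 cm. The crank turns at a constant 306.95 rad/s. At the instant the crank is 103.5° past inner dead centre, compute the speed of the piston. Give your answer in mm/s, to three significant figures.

4970

ω = 306.9 rad/s
For an in-line slider-crank, x = r cosθ + √(L² − r² sin²θ), so v = −rω sinθ·[1 + r cosθ/√(L² − r² sin²θ)].
With r = 0.0178 m, L = 0.0659 m, θ = 103.5°: √(L² − r² sin²θ) = 0.063586 m.
v = −0.0178·306.9·0.97237·[1 + 0.0178·-0.23345/0.063586] = -4.9656 m/s.
|v| = 4.9656 m/s = 4965.6 mm/s.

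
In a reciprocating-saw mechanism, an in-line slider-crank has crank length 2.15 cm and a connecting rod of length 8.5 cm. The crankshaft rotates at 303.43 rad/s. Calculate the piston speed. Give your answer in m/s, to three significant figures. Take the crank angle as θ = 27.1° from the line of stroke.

ω = 303.4 rad/s
For an in-line slider-crank, x = r cosθ + √(L² − r² sin²θ), so v = −rω sinθ·[1 + r cosθ/√(L² − r² sin²θ)].
With r = 0.0215 m, L = 0.085 m, θ = 27.1°: √(L² − r² sin²θ) = 0.084434 m.
v = −0.0215·303.4·0.45554·[1 + 0.0215·0.89021/0.084434] = -3.6455 m/s.
|v| = 3.6455 m/s.

3.65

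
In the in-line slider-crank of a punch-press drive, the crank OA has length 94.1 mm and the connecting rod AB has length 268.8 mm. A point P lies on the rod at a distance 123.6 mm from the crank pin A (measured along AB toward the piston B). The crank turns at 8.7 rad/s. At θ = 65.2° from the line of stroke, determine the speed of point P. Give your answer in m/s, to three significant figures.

ω = 8.7 rad/s.  Crank-pin speed |V_A| = rω = 0.81867 m/s, perpendicular to OA.
Rod angle: sinφ = −(r/L) sinθ ⇒ φ = -18.529°; ω_rod = −rω cosθ/√(L²−r²sin²θ) = -1.3473 rad/s.
V_P = V_A + ω_rod × AP, with AP = 0.1236 m along the rod.
Components: V_Px = −rω sinθ − a·ω_rod·sinφ = -0.79609 m/s;  V_Py = rω cosθ + a·ω_rod·cosφ = +0.18549 m/s.
|V_P| = √(V_Px² + V_Py²) = 0.81742 m/s.

0.817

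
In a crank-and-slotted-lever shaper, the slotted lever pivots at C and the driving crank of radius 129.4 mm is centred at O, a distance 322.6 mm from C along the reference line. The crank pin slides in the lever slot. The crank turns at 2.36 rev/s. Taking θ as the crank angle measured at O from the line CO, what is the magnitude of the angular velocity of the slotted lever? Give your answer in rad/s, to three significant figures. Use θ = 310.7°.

ω = 14.83 rad/s (from 2.36 rev/s).
Crank pin A relative to C: A = (d + r cosθ, r sinθ); lever angle φ = atan2(r sinθ, d + r cosθ).
Differentiating tanφ: φ̇ = rω(d cosθ + r)/(d² + r² + 2dr cosθ).
d² + r² + 2dr cosθ = |CA|² = 0.175258 m²;  d cosθ + r = +0.33977 m.
|ω_lever| = |0.1294·14.83·+0.33977| / 0.175258 = 3.7199 rad/s.

3.72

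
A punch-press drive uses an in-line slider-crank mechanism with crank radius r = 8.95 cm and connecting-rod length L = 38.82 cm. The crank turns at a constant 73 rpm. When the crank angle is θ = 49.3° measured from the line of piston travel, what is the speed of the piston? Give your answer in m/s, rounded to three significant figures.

ω = 2π·73/60 = 7.645 rad/s
For an in-line slider-crank, x = r cosθ + √(L² − r² sin²θ), so v = −rω sinθ·[1 + r cosθ/√(L² − r² sin²θ)].
With r = 0.0895 m, L = 0.3882 m, θ = 49.3°: √(L² − r² sin²θ) = 0.38222 m.
v = −0.0895·7.645·0.75813·[1 + 0.0895·0.65210/0.38222] = -0.59791 m/s.
|v| = 0.59791 m/s.

0.598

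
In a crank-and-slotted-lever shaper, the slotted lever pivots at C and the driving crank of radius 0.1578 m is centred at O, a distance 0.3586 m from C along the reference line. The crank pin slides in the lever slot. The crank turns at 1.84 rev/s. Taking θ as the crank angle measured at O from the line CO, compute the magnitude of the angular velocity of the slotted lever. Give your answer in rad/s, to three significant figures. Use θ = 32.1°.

3.38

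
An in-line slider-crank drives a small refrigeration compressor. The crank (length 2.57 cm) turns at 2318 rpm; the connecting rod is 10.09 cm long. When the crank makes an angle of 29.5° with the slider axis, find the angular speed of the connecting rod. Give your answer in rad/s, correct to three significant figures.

54.2

ω = 242.7 rad/s (converted from 2318 rpm).
The rod makes angle φ with the slider axis where L sinφ = r sinθ; differentiating, L cosφ·φ̇ = r ω cosθ.
L cosφ = √(L² − r² sin²θ) = 0.1001 m.
|ω_rod| = r ω |cosθ| / √(L² − r² sin²θ) = 0.0257·242.7·0.87036/0.1001 = 54.241 rad/s.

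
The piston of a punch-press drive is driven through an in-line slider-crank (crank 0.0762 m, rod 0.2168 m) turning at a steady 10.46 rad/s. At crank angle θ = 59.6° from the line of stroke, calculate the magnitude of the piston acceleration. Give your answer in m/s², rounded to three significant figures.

2.80

ω = 10.46 rad/s
x(θ) = r cosθ + √(L² − r² sin²θ); with ω constant, a = ω²·d²x/dθ².
d²x/dθ² = −r cosθ − r²(cos2θ)/√u − r⁴ sin²2θ/(4u^{3/2}),  u = L² − r² sin²θ = 0.0426827 m².
Substituting r = 0.0762 m, L = 0.2168 m, θ = 59.6°: d²x/dθ² = -0.025577 m.
a = ω²·d²x/dθ² = (10.46)²·(-0.025577) = -2.7984 m/s²;  |a| = 2.7984 m/s².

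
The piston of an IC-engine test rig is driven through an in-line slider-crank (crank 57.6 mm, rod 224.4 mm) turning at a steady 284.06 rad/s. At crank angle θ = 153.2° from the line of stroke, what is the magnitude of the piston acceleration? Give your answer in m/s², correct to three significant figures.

ω = 284.1 rad/s
x(θ) = r cosθ + √(L² − r² sin²θ); with ω constant, a = ω²·d²x/dθ².
d²x/dθ² = −r cosθ − r²(cos2θ)/√u − r⁴ sin²2θ/(4u^{3/2}),  u = L² − r² sin²θ = 0.0496809 m².
Substituting r = 0.0576 m, L = 0.2244 m, θ = 153.2°: d²x/dθ² = +0.042419 m.
a = ω²·d²x/dθ² = (284.1)²·(+0.042419) = +3422.8 m/s²;  |a| = 3422.8 m/s².

3420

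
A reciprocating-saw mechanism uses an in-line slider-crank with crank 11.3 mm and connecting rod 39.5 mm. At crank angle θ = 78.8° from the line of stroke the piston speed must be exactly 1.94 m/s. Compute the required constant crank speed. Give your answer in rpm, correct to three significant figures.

1580

For an in-line slider-crank, |v_piston| = rω|sinθ|·[1 + r cosθ/√(L² − r² sin²θ)].
With r = 0.0113 m, L = 0.0395 m, θ = 78.8°: the bracketed kinematic factor |dx/dθ| = 0.011727 m.
ω = v/|dx/dθ| = 1.94/0.011727 = 165.44 rad/s.
N = 60ω/(2π) = 1579.8 rpm.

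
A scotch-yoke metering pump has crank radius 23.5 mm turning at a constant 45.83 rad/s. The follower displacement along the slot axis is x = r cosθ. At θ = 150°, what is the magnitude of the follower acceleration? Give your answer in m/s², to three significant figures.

42.7

ω = 45.83 rad/s
x = r cosθ ⇒ ẍ = −rω² cosθ (ω constant).
|a| = rω²|cosθ| = 0.0235·(45.83)²·|cos 150°| = 42.746 m/s².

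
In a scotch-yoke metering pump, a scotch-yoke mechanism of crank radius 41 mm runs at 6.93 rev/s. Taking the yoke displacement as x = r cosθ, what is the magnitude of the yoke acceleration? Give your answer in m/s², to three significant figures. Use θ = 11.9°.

76.1

ω = 43.54 rad/s (from 6.93 rev/s).
x = r cosθ ⇒ ẍ = −rω² cosθ (ω constant).
|a| = rω²|cosθ| = 0.041·(43.54)²·|cos 11.9°| = 76.063 m/s².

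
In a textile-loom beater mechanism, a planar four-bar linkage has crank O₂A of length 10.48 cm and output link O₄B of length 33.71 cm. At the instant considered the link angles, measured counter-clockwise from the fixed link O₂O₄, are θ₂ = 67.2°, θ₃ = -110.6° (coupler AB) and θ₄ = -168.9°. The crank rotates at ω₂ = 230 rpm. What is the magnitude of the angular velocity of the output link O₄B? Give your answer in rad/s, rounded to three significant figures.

ω₂ = 24.09 rad/s (from 230 rpm).
Differentiating the loop-closure r₂e^{iθ₂}+r₃e^{iθ₃}=r₁+r₄e^{iθ₄} gives r₂ω₂e^{iθ₂}+r₃ω₃e^{iθ₃}=r₄ω₄e^{iθ₄}.
Eliminating the other unknown: ω₄ = r₂ω₂ sin(θ₂−θ₃) / [r₄ sin(θ₄−θ₃)].
Numerator sine = +0.03839; denominator sine = -0.85081.
Result = 0.1048·24.09·(+0.03839) / (0.3371·(-0.85081)) = -0.33785 rad/s; magnitude 0.33785 rad/s.

0.338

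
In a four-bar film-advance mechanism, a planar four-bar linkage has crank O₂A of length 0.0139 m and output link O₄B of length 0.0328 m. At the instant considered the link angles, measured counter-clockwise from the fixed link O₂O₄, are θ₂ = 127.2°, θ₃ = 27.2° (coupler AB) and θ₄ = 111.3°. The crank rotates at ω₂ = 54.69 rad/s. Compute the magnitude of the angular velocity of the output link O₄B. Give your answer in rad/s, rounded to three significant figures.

ω₂ = 54.69 rad/s
Differentiating the loop-closure r₂e^{iθ₂}+r₃e^{iθ₃}=r₁+r₄e^{iθ₄} gives r₂ω₂e^{iθ₂}+r₃ω₃e^{iθ₃}=r₄ω₄e^{iθ₄}.
Eliminating the other unknown: ω₄ = r₂ω₂ sin(θ₂−θ₃) / [r₄ sin(θ₄−θ₃)].
Numerator sine = +0.98481; denominator sine = +0.99470.
Result = 0.0139·54.69·(+0.98481) / (0.0328·(+0.99470)) = +22.946 rad/s; magnitude 22.946 rad/s.

22.9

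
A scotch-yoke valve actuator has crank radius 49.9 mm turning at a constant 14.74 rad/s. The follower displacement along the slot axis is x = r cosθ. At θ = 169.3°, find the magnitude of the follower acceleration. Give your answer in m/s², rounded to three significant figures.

10.7

ω = 14.74 rad/s
x = r cosθ ⇒ ẍ = −rω² cosθ (ω constant).
|a| = rω²|cosθ| = 0.0499·(14.74)²·|cos 169.3°| = 10.653 m/s².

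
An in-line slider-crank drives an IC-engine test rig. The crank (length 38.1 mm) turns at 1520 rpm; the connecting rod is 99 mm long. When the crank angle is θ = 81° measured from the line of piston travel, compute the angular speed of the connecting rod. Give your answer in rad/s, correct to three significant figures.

10.4

ω = 159.2 rad/s (converted from 1520 rpm).
The rod makes angle φ with the slider axis where L sinφ = r sinθ; differentiating, L cosφ·φ̇ = r ω cosθ.
L cosφ = √(L² − r² sin²θ) = 0.091569 m.
|ω_rod| = r ω |cosθ| / √(L² − r² sin²θ) = 0.0381·159.2·0.15643/0.091569 = 10.36 rad/s.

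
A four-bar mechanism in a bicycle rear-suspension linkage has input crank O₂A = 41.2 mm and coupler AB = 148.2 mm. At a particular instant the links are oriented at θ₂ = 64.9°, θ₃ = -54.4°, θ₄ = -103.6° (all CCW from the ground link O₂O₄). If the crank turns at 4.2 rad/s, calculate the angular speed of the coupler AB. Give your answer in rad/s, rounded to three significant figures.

ω₂ = 4.2 rad/s
Differentiating the loop-closure r₂e^{iθ₂}+r₃e^{iθ₃}=r₁+r₄e^{iθ₄} gives r₂ω₂e^{iθ₂}+r₃ω₃e^{iθ₃}=r₄ω₄e^{iθ₄}.
Eliminating the other unknown: ω₃ = r₂ω₂ sin(θ₄−θ₂) / [r₃ sin(θ₃−θ₄)].
Numerator sine = -0.19937; denominator sine = +0.75700.
Result = 0.0412·4.2·(-0.19937) / (0.1482·(+0.75700)) = -0.30751 rad/s; magnitude 0.30751 rad/s.

0.308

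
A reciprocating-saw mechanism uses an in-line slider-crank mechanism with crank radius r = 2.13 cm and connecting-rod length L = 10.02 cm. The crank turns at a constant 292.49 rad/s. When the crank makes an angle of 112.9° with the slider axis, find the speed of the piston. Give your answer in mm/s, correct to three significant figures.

5250

ω = 292.5 rad/s
For an in-line slider-crank, x = r cosθ + √(L² − r² sin²θ), so v = −rω sinθ·[1 + r cosθ/√(L² − r² sin²θ)].
With r = 0.0213 m, L = 0.1002 m, θ = 112.9°: √(L² − r² sin²θ) = 0.09826 m.
v = −0.0213·292.5·0.92119·[1 + 0.0213·-0.38912/0.09826] = -5.2549 m/s.
|v| = 5.2549 m/s = 5254.9 mm/s.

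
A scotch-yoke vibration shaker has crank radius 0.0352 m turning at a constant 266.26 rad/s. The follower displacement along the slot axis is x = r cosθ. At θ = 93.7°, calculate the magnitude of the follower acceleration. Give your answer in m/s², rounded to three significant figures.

161

ω = 266.3 rad/s
x = r cosθ ⇒ ẍ = −rω² cosθ (ω constant).
|a| = rω²|cosθ| = 0.0352·(266.3)²·|cos 93.7°| = 161.04 m/s².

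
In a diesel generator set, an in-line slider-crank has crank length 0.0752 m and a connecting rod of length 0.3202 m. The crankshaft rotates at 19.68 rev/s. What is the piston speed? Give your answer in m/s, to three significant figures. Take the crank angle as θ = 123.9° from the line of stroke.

ω = 2π·19.7 = 123.7 rad/s
For an in-line slider-crank, x = r cosθ + √(L² − r² sin²θ), so v = −rω sinθ·[1 + r cosθ/√(L² − r² sin²θ)].
With r = 0.0752 m, L = 0.3202 m, θ = 123.9°: √(L² − r² sin²θ) = 0.31406 m.
v = −0.0752·123.7·0.83001·[1 + 0.0752·-0.55775/0.31406] = -6.6873 m/s.
|v| = 6.6873 m/s.

6.69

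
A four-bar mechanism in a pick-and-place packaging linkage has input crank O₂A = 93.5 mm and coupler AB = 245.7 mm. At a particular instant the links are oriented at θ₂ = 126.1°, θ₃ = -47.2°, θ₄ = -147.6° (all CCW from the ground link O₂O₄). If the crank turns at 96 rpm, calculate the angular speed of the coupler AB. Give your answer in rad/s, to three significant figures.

ω₂ = 10.05 rad/s (from 96 rpm).
Differentiating the loop-closure r₂e^{iθ₂}+r₃e^{iθ₃}=r₁+r₄e^{iθ₄} gives r₂ω₂e^{iθ₂}+r₃ω₃e^{iθ₃}=r₄ω₄e^{iθ₄}.
Eliminating the other unknown: ω₃ = r₂ω₂ sin(θ₄−θ₂) / [r₃ sin(θ₃−θ₄)].
Numerator sine = +0.99792; denominator sine = +0.98357.
Result = 0.0935·10.05·(+0.99792) / (0.2457·(+0.98357)) = +3.8815 rad/s; magnitude 3.8815 rad/s.

3.88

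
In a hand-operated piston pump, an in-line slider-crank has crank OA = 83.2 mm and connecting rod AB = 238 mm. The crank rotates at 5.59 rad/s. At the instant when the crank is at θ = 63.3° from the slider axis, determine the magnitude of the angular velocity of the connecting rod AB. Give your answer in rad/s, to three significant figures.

ω = 5.59 rad/s
The rod makes angle φ with the slider axis where L sinφ = r sinθ; differentiating, L cosφ·φ̇ = r ω cosθ.
L cosφ = √(L² − r² sin²θ) = 0.2261 m.
|ω_rod| = r ω |cosθ| / √(L² − r² sin²θ) = 0.0832·5.59·0.44932/0.2261 = 0.92427 rad/s.

0.924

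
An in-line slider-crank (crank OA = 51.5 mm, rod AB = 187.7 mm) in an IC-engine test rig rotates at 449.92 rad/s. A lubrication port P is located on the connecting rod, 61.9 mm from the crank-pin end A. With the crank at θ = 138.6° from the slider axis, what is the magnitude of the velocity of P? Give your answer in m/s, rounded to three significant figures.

ω = 449.9 rad/s.  Crank-pin speed |V_A| = rω = 23.171 m/s, perpendicular to OA.
Rod angle: sinφ = −(r/L) sinθ ⇒ φ = -10.454°; ω_rod = −rω cosθ/√(L²−r²sin²θ) = +94.161 rad/s.
V_P = V_A + ω_rod × AP, with AP = 0.0619 m along the rod.
Components: V_Px = −rω sinθ − a·ω_rod·sinφ = -14.266 m/s;  V_Py = rω cosθ + a·ω_rod·cosφ = -11.649 m/s.
|V_P| = √(V_Px² + V_Py²) = 18.417 m/s.

18.4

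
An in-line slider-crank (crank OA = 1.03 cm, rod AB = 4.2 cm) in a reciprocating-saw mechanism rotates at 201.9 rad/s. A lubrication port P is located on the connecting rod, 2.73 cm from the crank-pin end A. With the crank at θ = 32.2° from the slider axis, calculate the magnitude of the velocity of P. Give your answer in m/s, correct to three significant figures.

1.40

ω = 201.9 rad/s.  Crank-pin speed |V_A| = rω = 2.0796 m/s, perpendicular to OA.
Rod angle: sinφ = −(r/L) sinθ ⇒ φ = -7.509°; ω_rod = −rω cosθ/√(L²−r²sin²θ) = -42.26 rad/s.
V_P = V_A + ω_rod × AP, with AP = 0.0273 m along the rod.
Components: V_Px = −rω sinθ − a·ω_rod·sinφ = -1.2589 m/s;  V_Py = rω cosθ + a·ω_rod·cosφ = +0.6159 m/s.
|V_P| = √(V_Px² + V_Py²) = 1.4015 m/s.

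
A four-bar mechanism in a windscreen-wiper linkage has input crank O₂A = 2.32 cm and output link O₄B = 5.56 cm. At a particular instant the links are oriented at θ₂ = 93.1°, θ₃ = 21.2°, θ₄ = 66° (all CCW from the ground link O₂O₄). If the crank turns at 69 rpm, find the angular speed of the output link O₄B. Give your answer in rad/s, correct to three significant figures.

4.07

ω₂ = 7.226 rad/s (from 69 rpm).
Differentiating the loop-closure r₂e^{iθ₂}+r₃e^{iθ₃}=r₁+r₄e^{iθ₄} gives r₂ω₂e^{iθ₂}+r₃ω₃e^{iθ₃}=r₄ω₄e^{iθ₄}.
Eliminating the other unknown: ω₄ = r₂ω₂ sin(θ₂−θ₃) / [r₄ sin(θ₄−θ₃)].
Numerator sine = +0.95052; denominator sine = +0.70463.
Result = 0.0232·7.226·(+0.95052) / (0.0556·(+0.70463)) = +4.0671 rad/s; magnitude 4.0671 rad/s.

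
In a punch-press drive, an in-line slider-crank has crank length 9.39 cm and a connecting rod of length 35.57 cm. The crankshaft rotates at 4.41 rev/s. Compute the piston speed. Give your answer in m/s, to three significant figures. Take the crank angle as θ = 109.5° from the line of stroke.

ω = 2π·4.41 = 27.71 rad/s
For an in-line slider-crank, x = r cosθ + √(L² − r² sin²θ), so v = −rω sinθ·[1 + r cosθ/√(L² − r² sin²θ)].
With r = 0.0939 m, L = 0.3557 m, θ = 109.5°: √(L² − r² sin²θ) = 0.34451 m.
v = −0.0939·27.71·0.94264·[1 + 0.0939·-0.33381/0.34451] = -2.2295 m/s.
|v| = 2.2295 m/s.

2.23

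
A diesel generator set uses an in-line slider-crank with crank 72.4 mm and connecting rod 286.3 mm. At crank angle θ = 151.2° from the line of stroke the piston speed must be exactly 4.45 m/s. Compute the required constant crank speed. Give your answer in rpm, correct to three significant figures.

For an in-line slider-crank, |v_piston| = rω|sinθ|·[1 + r cosθ/√(L² − r² sin²θ)].
With r = 0.0724 m, L = 0.2863 m, θ = 151.2°: the bracketed kinematic factor |dx/dθ| = 0.027092 m.
ω = v/|dx/dθ| = 4.45/0.027092 = 164.26 rad/s.
N = 60ω/(2π) = 1568.5 rpm.

1570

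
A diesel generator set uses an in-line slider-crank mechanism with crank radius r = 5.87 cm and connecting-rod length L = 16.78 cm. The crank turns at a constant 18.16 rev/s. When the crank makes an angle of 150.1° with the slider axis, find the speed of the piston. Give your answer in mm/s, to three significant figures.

ω = 2π·18.2 = 114.1 rad/s
For an in-line slider-crank, x = r cosθ + √(L² − r² sin²θ), so v = −rω sinθ·[1 + r cosθ/√(L² − r² sin²θ)].
With r = 0.0587 m, L = 0.1678 m, θ = 150.1°: √(L² − r² sin²θ) = 0.16523 m.
v = −0.0587·114.1·0.49849·[1 + 0.0587·-0.86690/0.16523] = -2.3105 m/s.
|v| = 2.3105 m/s = 2310.5 mm/s.

2310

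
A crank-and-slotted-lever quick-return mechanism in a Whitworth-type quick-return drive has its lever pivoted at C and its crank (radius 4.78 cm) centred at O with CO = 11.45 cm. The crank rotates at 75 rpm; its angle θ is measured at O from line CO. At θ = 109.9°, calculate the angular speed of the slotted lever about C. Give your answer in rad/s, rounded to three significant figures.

ω = 7.854 rad/s (from 75 rpm).
Crank pin A relative to C: A = (d + r cosθ, r sinθ); lever angle φ = atan2(r sinθ, d + r cosθ).
Differentiating tanφ: φ̇ = rω(d cosθ + r)/(d² + r² + 2dr cosθ).
d² + r² + 2dr cosθ = |CA|² = 0.0116692 m²;  d cosθ + r = +0.0088265 m.
|ω_lever| = |0.0478·7.854·+0.0088265| / 0.0116692 = 0.28397 rad/s.

0.284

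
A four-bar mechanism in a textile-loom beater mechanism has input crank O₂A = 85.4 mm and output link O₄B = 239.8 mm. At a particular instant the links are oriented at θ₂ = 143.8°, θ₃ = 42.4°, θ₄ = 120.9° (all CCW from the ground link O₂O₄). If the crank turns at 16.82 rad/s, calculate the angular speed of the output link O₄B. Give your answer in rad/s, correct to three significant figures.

5.99

ω₂ = 16.82 rad/s
Differentiating the loop-closure r₂e^{iθ₂}+r₃e^{iθ₃}=r₁+r₄e^{iθ₄} gives r₂ω₂e^{iθ₂}+r₃ω₃e^{iθ₃}=r₄ω₄e^{iθ₄}.
Eliminating the other unknown: ω₄ = r₂ω₂ sin(θ₂−θ₃) / [r₄ sin(θ₄−θ₃)].
Numerator sine = +0.98027; denominator sine = +0.97992.
Result = 0.0854·16.82·(+0.98027) / (0.2398·(+0.97992)) = +5.9922 rad/s; magnitude 5.9922 rad/s.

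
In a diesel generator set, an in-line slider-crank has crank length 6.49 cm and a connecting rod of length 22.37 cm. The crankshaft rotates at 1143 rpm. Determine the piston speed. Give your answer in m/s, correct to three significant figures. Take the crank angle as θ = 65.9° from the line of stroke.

7.96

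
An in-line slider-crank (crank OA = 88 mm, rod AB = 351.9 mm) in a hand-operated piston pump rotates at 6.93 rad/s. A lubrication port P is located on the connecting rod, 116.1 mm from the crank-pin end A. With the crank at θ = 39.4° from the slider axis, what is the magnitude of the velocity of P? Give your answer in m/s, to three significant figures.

0.519

ω = 6.93 rad/s.  Crank-pin speed |V_A| = rω = 0.60984 m/s, perpendicular to OA.
Rod angle: sinφ = −(r/L) sinθ ⇒ φ = -9.133°; ω_rod = −rω cosθ/√(L²−r²sin²θ) = -1.3563 rad/s.
V_P = V_A + ω_rod × AP, with AP = 0.1161 m along the rod.
Components: V_Px = −rω sinθ − a·ω_rod·sinφ = -0.41208 m/s;  V_Py = rω cosθ + a·ω_rod·cosφ = +0.31577 m/s.
|V_P| = √(V_Px² + V_Py²) = 0.51915 m/s.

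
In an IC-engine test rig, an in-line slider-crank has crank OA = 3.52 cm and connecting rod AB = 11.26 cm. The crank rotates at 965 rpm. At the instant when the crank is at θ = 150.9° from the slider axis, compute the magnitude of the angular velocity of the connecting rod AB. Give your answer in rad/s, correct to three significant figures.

ω = 101.1 rad/s (converted from 965 rpm).
The rod makes angle φ with the slider axis where L sinφ = r sinθ; differentiating, L cosφ·φ̇ = r ω cosθ.
L cosφ = √(L² − r² sin²θ) = 0.11129 m.
|ω_rod| = r ω |cosθ| / √(L² − r² sin²θ) = 0.0352·101.1·0.87377/0.11129 = 27.928 rad/s.

27.9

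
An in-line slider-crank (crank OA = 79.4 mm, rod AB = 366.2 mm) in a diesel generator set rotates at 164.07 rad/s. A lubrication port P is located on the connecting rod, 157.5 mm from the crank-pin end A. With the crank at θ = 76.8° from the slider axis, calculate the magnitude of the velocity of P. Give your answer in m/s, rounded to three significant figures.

13.1

ω = 164.1 rad/s.  Crank-pin speed |V_A| = rω = 13.027 m/s, perpendicular to OA.
Rod angle: sinφ = −(r/L) sinθ ⇒ φ = -12.186°; ω_rod = −rω cosθ/√(L²−r²sin²θ) = -8.3106 rad/s.
V_P = V_A + ω_rod × AP, with AP = 0.1575 m along the rod.
Components: V_Px = −rω sinθ − a·ω_rod·sinφ = -12.959 m/s;  V_Py = rω cosθ + a·ω_rod·cosφ = +1.6953 m/s.
|V_P| = √(V_Px² + V_Py²) = 13.07 m/s.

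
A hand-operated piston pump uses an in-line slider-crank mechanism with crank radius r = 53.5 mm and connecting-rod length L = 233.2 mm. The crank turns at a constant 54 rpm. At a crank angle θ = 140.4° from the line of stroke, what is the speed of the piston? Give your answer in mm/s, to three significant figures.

ω = 2π·54/60 = 5.655 rad/s
For an in-line slider-crank, x = r cosθ + √(L² − r² sin²θ), so v = −rω sinθ·[1 + r cosθ/√(L² − r² sin²θ)].
With r = 0.0535 m, L = 0.2332 m, θ = 140.4°: √(L² − r² sin²θ) = 0.23069 m.
v = −0.0535·5.655·0.63742·[1 + 0.0535·-0.77051/0.23069] = -0.15838 m/s.
|v| = 0.15838 m/s = 158.38 mm/s.

158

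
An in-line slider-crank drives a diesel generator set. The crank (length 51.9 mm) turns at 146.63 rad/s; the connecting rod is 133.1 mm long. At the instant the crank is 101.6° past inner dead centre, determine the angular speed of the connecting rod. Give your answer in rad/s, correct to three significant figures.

12.4

ω = 146.6 rad/s
The rod makes angle φ with the slider axis where L sinφ = r sinθ; differentiating, L cosφ·φ̇ = r ω cosθ.
L cosφ = √(L² − r² sin²θ) = 0.12301 m.
|ω_rod| = r ω |cosθ| / √(L² − r² sin²θ) = 0.0519·146.6·0.20108/0.12301 = 12.44 rad/s.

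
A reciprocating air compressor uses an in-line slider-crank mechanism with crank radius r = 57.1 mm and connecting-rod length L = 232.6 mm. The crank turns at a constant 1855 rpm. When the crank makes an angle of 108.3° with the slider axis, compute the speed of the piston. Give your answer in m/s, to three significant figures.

ω = 2π·1855/60 = 194.3 rad/s
For an in-line slider-crank, x = r cosθ + √(L² − r² sin²θ), so v = −rω sinθ·[1 + r cosθ/√(L² − r² sin²θ)].
With r = 0.0571 m, L = 0.2326 m, θ = 108.3°: √(L² − r² sin²θ) = 0.22619 m.
v = −0.0571·194.3·0.94943·[1 + 0.0571·-0.31399/0.22619] = -9.6963 m/s.
|v| = 9.6963 m/s.

9.70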